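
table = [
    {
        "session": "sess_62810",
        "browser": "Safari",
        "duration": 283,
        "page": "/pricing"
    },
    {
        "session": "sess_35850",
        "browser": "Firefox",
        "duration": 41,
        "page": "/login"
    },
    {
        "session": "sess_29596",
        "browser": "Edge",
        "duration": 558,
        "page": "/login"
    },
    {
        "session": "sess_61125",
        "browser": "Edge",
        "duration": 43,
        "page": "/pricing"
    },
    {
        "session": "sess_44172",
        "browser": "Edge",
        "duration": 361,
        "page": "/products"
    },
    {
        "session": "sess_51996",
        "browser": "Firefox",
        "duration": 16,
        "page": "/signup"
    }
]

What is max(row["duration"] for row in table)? 558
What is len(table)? 6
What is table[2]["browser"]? "Edge"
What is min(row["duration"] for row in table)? 16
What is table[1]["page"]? "/login"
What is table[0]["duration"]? 283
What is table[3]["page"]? "/pricing"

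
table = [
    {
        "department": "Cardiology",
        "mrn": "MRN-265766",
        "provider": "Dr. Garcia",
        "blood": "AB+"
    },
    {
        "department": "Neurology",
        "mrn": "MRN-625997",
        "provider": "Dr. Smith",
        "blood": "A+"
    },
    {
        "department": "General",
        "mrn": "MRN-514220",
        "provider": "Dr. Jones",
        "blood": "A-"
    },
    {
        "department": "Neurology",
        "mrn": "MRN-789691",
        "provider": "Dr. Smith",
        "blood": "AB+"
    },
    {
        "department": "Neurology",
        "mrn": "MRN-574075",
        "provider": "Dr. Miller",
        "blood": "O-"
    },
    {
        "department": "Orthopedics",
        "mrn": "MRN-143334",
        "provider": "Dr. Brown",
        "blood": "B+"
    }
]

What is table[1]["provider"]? "Dr. Smith"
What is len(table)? 6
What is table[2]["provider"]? "Dr. Jones"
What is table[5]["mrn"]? "MRN-143334"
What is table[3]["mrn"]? "MRN-789691"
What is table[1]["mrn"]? "MRN-625997"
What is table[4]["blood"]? "O-"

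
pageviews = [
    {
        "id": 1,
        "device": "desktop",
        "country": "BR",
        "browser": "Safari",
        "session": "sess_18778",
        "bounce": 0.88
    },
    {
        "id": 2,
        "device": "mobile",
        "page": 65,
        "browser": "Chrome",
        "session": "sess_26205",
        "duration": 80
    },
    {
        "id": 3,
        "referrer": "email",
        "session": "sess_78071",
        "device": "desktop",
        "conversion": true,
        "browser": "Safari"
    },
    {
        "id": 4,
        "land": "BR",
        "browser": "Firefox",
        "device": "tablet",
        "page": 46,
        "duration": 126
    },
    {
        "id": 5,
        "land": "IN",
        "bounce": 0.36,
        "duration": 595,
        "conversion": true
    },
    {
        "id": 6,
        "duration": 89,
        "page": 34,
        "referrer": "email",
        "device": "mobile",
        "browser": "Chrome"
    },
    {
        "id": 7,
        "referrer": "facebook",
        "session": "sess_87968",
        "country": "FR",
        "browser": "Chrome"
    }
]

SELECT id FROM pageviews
[1, 2, 3, 4, 5, 6, 7]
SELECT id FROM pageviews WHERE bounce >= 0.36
[1, 5]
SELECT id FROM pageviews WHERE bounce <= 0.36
[5]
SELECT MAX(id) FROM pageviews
7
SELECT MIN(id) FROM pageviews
1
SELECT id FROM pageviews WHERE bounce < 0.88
[5]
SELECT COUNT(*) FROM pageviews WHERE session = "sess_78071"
1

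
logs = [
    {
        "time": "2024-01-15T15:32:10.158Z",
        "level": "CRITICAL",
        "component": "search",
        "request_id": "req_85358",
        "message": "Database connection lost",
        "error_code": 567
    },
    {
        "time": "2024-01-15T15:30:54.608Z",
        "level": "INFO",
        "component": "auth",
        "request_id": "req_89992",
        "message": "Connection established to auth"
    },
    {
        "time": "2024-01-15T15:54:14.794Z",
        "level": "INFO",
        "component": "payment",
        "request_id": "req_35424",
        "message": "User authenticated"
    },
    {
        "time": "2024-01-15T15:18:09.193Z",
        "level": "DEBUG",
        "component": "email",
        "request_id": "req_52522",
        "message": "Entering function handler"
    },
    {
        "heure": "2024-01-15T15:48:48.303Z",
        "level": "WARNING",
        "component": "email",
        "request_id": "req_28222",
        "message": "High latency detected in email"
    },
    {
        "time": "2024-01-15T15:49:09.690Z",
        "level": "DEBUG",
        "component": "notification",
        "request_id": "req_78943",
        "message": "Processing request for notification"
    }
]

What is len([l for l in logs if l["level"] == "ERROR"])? 0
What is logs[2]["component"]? "payment"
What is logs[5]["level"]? "DEBUG"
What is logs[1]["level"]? "INFO"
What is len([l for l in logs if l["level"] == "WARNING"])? 1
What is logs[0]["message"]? "Database connection lost"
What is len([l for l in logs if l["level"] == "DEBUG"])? 2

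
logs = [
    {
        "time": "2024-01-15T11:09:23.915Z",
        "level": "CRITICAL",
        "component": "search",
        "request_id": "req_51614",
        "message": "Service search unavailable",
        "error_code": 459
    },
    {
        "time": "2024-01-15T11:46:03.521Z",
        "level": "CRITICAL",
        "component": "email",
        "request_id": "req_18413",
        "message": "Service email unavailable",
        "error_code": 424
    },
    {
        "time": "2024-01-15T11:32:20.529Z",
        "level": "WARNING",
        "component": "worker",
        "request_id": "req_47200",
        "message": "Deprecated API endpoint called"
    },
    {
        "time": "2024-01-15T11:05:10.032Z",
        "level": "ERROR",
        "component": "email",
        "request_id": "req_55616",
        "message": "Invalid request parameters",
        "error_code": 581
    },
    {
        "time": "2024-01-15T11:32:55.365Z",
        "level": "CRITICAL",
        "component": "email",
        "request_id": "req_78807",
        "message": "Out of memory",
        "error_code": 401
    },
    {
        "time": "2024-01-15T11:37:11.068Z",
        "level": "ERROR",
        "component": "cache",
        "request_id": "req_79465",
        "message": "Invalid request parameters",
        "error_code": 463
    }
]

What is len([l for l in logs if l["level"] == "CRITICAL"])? 3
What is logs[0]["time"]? "2024-01-15T11:09:23.915Z"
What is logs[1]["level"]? "CRITICAL"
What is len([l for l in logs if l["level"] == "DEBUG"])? 0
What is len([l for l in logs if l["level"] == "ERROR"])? 2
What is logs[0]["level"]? "CRITICAL"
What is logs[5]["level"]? "ERROR"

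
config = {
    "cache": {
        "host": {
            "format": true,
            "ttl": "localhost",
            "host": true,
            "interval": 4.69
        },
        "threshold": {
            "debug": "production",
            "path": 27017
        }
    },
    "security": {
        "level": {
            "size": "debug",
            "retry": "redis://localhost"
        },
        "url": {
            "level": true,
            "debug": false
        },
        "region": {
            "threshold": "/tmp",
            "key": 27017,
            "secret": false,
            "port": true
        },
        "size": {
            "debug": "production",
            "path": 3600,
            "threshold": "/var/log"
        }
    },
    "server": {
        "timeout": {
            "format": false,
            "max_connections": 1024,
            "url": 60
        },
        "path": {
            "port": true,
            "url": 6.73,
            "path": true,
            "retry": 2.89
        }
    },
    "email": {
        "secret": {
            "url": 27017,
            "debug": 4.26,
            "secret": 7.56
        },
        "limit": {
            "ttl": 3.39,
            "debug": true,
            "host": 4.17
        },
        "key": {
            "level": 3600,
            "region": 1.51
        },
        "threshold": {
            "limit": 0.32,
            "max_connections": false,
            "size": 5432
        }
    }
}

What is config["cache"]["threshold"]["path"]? 27017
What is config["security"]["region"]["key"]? 27017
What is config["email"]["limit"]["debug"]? True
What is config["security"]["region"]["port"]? True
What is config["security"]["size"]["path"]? 3600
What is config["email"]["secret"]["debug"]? 4.26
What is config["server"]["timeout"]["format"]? False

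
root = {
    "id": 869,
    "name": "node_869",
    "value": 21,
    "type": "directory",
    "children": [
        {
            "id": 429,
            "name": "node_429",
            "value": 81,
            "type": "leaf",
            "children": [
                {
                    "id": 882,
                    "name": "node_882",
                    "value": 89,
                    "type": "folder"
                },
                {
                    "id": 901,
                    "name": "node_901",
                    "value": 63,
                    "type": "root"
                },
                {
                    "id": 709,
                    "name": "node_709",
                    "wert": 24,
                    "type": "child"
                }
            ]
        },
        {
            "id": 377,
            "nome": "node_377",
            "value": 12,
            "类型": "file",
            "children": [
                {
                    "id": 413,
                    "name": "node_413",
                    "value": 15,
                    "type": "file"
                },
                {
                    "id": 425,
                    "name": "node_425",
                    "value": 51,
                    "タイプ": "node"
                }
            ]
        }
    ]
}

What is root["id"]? 869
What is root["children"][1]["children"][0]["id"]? 413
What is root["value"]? 21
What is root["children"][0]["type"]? "leaf"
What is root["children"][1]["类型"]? "file"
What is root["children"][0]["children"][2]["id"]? 709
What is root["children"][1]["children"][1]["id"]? 425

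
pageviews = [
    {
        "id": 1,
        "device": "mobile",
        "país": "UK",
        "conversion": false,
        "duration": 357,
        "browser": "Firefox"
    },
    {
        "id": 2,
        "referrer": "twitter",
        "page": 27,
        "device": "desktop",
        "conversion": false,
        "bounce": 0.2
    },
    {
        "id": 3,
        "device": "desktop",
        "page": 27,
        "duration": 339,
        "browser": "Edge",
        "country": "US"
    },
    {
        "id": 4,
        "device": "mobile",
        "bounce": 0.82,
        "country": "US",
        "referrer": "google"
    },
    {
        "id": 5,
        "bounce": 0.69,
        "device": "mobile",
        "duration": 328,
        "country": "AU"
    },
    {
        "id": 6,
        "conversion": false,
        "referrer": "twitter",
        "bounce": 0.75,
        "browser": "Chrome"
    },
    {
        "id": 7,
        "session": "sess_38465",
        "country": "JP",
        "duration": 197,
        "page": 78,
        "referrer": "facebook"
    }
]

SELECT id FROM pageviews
[1, 2, 3, 4, 5, 6, 7]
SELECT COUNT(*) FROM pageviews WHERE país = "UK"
1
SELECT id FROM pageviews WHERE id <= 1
[1]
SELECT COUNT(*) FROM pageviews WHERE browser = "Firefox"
1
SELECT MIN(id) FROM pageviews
1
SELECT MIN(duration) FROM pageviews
197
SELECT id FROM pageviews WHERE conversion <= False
[1, 2, 6]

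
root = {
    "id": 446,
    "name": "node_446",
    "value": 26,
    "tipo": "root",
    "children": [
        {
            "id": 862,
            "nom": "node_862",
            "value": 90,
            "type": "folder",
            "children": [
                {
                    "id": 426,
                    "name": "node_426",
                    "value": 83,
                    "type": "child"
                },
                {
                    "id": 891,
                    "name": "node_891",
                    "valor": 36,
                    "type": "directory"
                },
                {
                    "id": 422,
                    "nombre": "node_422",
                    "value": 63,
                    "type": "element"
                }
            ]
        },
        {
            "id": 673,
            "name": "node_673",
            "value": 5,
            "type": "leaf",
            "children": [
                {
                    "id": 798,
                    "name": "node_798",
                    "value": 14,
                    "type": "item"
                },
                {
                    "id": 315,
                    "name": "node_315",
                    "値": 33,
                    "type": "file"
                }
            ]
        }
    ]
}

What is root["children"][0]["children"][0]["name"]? "node_426"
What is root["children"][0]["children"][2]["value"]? 63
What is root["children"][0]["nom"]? "node_862"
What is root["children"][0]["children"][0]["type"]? "child"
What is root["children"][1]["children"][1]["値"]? 33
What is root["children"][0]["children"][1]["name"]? "node_891"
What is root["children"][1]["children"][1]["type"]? "file"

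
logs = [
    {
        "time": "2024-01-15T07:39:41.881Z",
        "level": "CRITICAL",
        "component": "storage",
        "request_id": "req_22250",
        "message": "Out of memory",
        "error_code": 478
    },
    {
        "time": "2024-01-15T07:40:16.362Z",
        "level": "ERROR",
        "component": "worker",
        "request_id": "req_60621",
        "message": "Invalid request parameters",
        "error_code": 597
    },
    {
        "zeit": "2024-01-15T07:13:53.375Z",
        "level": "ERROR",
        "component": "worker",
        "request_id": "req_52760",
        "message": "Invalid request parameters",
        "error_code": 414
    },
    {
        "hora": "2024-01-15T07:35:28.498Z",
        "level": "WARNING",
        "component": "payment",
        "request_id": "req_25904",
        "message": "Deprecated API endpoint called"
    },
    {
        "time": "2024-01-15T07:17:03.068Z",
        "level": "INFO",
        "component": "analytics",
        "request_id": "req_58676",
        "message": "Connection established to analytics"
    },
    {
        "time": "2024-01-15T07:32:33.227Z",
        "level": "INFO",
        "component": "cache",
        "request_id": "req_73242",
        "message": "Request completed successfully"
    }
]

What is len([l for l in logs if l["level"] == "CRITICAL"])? 1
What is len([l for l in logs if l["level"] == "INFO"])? 2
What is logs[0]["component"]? "storage"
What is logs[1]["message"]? "Invalid request parameters"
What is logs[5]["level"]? "INFO"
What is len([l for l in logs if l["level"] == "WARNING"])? 1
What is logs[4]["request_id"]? "req_58676"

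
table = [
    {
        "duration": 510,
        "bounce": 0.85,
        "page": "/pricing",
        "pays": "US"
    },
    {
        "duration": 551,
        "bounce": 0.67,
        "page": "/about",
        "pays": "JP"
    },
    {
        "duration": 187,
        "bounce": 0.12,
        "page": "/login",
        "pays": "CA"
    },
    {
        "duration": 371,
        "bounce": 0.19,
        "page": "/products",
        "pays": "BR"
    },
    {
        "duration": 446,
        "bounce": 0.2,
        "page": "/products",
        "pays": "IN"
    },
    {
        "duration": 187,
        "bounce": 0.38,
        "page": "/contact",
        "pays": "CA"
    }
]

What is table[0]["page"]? "/pricing"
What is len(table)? 6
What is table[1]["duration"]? 551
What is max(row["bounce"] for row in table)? 0.85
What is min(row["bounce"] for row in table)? 0.12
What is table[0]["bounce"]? 0.85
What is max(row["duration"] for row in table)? 551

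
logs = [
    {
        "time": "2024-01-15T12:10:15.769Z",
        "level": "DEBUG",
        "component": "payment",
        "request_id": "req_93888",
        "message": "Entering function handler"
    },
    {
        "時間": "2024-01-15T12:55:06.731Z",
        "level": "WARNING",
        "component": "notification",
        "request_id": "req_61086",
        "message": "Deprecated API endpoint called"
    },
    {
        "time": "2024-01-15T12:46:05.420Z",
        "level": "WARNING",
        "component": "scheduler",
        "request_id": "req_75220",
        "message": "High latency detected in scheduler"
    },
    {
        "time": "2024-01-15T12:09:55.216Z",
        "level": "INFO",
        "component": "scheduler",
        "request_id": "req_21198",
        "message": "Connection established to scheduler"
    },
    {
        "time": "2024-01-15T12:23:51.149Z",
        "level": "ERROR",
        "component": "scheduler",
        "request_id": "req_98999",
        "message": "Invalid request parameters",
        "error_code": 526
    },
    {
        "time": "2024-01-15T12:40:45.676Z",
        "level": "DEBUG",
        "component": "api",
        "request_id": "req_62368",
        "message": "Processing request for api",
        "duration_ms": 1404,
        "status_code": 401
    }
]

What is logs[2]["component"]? "scheduler"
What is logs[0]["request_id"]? "req_93888"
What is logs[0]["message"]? "Entering function handler"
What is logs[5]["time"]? "2024-01-15T12:40:45.676Z"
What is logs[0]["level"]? "DEBUG"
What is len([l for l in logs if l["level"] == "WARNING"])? 2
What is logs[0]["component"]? "payment"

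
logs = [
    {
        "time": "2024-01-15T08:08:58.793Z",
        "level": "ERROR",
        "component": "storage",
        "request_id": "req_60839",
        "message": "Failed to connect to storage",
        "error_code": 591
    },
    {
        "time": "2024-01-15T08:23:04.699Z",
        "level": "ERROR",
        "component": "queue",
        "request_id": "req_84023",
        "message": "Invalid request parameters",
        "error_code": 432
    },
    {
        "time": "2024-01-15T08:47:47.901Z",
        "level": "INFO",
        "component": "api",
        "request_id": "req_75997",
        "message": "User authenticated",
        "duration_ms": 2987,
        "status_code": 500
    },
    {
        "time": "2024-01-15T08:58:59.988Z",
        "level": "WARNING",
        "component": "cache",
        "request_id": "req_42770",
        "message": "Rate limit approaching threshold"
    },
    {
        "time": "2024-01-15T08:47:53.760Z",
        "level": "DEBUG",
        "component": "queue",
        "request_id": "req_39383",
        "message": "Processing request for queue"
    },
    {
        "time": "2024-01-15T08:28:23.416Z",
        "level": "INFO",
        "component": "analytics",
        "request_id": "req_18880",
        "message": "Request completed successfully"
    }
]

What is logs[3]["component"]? "cache"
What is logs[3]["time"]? "2024-01-15T08:58:59.988Z"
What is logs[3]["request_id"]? "req_42770"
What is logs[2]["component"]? "api"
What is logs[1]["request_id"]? "req_84023"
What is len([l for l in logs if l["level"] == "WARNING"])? 1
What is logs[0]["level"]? "ERROR"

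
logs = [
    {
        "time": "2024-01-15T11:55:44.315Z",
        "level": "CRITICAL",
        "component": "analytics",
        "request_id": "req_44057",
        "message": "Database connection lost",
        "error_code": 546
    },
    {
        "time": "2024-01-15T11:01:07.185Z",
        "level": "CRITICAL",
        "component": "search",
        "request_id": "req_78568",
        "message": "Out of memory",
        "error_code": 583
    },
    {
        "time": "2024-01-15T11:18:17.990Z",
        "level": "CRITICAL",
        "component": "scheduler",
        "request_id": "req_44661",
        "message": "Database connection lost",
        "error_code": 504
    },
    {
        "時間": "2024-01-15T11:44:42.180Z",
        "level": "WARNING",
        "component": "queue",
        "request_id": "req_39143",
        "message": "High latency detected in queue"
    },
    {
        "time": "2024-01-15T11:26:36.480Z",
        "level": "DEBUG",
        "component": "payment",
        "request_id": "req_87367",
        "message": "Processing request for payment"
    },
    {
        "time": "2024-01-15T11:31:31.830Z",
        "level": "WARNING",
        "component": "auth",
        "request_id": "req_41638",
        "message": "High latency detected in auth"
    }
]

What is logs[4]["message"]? "Processing request for payment"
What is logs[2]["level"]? "CRITICAL"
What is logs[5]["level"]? "WARNING"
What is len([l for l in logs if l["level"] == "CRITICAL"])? 3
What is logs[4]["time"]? "2024-01-15T11:26:36.480Z"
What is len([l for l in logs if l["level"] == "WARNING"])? 2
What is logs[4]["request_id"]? "req_87367"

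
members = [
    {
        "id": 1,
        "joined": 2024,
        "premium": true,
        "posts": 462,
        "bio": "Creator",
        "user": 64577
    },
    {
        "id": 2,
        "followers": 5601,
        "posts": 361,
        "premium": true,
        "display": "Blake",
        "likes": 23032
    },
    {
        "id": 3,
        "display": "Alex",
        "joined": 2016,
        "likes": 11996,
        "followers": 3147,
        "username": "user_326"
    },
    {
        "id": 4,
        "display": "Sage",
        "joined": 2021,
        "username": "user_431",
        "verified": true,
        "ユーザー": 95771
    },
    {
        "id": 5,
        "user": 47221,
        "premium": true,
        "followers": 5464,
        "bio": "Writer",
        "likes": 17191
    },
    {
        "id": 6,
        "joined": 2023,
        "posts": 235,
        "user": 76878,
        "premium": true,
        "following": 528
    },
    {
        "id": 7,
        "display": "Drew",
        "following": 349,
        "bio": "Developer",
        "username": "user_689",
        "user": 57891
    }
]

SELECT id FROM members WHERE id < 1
[]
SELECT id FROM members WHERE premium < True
[]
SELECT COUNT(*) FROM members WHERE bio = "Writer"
1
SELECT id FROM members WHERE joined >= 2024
[1]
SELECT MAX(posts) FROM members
462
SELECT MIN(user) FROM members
47221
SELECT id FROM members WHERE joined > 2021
[1, 6]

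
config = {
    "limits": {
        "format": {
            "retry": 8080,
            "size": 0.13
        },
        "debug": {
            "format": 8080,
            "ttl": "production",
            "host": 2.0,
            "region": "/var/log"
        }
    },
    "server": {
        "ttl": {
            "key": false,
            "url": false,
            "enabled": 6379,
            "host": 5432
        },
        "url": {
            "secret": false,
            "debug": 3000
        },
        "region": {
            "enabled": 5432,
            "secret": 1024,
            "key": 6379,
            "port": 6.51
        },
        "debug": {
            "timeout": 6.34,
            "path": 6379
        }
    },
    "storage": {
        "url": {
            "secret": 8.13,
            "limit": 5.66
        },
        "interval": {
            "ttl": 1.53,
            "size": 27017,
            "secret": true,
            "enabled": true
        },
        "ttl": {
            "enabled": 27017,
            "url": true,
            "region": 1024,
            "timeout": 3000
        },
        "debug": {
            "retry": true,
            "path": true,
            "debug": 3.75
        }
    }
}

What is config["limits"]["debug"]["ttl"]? "production"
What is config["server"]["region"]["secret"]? 1024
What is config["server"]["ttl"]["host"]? 5432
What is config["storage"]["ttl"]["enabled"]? 27017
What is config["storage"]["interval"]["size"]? 27017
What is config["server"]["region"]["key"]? 6379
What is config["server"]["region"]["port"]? 6.51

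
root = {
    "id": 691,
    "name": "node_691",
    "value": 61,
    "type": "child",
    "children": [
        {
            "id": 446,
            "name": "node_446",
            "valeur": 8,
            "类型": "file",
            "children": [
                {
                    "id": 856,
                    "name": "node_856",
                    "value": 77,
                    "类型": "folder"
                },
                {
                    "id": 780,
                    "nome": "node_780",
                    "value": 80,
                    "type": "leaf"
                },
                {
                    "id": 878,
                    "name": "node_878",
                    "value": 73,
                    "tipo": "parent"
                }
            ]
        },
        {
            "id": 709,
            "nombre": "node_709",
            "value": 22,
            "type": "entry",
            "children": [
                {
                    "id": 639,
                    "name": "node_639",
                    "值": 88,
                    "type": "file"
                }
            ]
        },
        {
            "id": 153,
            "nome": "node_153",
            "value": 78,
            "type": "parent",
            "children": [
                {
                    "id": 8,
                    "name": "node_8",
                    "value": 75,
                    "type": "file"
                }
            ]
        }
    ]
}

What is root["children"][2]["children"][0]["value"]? 75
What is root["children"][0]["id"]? 446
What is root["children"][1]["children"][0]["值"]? 88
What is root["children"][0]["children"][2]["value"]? 73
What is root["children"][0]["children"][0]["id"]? 856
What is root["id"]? 691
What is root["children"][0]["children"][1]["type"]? "leaf"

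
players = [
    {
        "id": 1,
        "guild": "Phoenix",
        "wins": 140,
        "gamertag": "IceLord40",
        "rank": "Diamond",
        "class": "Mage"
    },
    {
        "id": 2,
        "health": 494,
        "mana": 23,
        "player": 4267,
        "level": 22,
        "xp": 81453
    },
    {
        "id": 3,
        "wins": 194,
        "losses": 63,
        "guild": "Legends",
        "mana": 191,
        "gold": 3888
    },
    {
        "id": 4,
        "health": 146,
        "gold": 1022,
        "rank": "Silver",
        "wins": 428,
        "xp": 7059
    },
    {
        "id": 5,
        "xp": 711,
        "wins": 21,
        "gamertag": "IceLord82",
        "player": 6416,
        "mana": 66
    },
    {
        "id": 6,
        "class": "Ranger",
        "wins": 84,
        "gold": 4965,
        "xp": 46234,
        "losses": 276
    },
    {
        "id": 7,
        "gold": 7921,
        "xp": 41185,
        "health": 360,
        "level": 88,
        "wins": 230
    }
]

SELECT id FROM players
[1, 2, 3, 4, 5, 6, 7]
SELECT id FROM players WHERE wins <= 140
[1, 5, 6]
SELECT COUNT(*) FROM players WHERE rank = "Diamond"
1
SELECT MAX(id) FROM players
7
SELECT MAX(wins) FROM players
428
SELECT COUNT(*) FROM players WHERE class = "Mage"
1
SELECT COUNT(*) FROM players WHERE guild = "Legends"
1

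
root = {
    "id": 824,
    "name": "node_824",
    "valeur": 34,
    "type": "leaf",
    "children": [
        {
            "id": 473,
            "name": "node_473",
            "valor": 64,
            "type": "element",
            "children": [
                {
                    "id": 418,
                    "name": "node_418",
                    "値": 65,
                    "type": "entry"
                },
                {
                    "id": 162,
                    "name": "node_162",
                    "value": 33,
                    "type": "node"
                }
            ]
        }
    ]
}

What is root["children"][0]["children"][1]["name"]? "node_162"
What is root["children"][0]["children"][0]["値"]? 65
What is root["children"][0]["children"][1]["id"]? 162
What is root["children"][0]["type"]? "element"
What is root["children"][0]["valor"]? 64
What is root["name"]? "node_824"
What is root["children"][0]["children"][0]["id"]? 418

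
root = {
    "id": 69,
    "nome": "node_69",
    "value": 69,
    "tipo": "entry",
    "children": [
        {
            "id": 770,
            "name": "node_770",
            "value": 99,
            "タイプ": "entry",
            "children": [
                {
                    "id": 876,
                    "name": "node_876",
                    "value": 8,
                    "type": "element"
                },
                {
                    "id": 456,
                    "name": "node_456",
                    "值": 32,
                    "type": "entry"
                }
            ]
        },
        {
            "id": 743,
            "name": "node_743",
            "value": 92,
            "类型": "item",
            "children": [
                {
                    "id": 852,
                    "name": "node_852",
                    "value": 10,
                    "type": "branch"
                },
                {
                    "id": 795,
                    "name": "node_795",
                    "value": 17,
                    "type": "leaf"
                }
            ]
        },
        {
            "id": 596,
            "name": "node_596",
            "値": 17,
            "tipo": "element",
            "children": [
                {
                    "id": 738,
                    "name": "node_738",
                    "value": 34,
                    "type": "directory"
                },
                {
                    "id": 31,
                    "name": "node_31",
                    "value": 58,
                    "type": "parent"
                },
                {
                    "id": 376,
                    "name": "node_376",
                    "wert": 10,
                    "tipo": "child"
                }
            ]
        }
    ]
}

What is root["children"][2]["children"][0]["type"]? "directory"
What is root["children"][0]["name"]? "node_770"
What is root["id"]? 69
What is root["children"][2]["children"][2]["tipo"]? "child"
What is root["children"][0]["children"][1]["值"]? 32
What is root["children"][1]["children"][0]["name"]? "node_852"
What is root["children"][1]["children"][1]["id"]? 795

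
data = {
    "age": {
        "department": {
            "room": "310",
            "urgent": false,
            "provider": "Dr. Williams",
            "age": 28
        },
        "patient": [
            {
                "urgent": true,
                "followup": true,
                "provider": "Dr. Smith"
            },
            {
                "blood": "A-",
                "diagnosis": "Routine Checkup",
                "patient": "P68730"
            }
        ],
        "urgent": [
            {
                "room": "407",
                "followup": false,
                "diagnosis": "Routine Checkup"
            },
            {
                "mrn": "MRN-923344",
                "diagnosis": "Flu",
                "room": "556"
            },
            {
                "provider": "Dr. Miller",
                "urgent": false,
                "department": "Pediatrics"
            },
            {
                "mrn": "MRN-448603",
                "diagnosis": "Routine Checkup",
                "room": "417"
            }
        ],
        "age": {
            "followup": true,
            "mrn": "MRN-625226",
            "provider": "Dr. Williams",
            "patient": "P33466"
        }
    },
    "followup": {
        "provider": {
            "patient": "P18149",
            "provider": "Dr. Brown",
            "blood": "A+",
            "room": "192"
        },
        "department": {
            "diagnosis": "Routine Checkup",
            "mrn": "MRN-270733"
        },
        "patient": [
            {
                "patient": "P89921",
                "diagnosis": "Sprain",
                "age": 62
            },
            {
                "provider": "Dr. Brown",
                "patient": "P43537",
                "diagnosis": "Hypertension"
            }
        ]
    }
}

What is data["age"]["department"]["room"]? "310"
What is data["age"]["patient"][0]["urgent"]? True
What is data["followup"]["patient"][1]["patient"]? "P43537"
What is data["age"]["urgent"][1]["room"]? "556"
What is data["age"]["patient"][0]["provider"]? "Dr. Smith"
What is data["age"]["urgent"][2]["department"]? "Pediatrics"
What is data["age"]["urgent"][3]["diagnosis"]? "Routine Checkup"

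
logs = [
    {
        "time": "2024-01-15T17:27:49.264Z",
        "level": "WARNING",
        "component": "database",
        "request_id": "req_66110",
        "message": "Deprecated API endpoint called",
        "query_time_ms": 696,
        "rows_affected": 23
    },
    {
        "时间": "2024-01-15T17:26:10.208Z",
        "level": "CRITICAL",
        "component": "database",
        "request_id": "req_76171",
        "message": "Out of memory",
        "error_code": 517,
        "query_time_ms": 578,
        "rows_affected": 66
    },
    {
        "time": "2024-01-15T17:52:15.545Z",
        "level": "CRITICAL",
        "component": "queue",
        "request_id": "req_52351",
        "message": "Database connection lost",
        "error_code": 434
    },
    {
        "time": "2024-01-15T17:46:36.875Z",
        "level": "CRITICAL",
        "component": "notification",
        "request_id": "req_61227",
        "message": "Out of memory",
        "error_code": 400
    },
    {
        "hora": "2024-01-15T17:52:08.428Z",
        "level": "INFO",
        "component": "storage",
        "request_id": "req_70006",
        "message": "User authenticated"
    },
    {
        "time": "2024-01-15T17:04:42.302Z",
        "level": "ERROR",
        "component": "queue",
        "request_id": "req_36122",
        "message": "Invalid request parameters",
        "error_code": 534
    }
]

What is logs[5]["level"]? "ERROR"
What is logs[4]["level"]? "INFO"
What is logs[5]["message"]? "Invalid request parameters"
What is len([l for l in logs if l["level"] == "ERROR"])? 1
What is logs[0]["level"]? "WARNING"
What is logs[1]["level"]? "CRITICAL"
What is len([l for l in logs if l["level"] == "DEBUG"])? 0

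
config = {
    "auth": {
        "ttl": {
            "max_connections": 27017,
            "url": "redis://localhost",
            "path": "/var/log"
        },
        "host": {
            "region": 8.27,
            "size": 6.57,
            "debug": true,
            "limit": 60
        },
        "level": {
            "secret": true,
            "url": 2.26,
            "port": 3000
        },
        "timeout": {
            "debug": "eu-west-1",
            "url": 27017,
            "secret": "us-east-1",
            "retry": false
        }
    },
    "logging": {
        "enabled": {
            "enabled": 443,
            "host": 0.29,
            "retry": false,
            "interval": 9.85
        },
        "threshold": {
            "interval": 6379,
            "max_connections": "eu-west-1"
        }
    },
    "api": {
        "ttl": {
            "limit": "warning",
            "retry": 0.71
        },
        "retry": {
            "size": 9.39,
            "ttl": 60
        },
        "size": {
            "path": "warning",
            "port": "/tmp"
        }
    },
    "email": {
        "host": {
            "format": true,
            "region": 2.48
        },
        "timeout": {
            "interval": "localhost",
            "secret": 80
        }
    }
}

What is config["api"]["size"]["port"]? "/tmp"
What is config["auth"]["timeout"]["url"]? 27017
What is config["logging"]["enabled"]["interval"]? 9.85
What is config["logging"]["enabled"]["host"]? 0.29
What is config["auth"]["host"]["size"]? 6.57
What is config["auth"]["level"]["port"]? 3000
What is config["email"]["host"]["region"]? 2.48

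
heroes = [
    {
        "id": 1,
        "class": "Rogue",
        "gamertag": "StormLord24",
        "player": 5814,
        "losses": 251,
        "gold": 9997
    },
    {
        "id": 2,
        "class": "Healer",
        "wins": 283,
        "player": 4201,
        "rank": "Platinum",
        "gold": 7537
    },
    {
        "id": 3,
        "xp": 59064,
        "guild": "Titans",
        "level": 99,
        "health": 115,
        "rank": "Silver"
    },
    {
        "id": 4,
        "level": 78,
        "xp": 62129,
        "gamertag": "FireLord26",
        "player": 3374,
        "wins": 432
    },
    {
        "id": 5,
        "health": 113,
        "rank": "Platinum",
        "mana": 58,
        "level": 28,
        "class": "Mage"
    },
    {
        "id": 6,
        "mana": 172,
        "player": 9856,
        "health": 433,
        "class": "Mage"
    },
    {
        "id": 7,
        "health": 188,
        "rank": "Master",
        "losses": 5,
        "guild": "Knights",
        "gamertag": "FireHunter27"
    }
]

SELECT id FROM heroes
[1, 2, 3, 4, 5, 6, 7]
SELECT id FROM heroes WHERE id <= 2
[1, 2]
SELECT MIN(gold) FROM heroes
7537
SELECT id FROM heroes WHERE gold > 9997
[]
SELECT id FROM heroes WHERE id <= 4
[1, 2, 3, 4]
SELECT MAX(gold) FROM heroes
9997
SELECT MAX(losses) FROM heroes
251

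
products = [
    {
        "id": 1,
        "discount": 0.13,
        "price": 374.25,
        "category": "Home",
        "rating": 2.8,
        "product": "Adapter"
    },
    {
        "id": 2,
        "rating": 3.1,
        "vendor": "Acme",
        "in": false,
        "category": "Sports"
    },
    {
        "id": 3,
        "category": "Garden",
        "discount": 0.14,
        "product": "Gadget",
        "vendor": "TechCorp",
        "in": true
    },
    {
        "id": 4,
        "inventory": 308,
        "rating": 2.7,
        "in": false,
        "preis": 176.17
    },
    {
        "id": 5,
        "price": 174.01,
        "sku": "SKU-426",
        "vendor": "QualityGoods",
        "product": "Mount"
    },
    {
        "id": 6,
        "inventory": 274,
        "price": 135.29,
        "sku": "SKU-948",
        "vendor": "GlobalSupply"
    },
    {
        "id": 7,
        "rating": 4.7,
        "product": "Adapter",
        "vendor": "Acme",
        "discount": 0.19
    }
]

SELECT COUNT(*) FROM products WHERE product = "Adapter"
2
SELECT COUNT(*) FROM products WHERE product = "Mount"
1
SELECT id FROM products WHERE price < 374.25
[5, 6]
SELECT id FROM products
[1, 2, 3, 4, 5, 6, 7]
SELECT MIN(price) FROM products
135.29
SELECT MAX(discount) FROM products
0.19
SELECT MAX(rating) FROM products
4.7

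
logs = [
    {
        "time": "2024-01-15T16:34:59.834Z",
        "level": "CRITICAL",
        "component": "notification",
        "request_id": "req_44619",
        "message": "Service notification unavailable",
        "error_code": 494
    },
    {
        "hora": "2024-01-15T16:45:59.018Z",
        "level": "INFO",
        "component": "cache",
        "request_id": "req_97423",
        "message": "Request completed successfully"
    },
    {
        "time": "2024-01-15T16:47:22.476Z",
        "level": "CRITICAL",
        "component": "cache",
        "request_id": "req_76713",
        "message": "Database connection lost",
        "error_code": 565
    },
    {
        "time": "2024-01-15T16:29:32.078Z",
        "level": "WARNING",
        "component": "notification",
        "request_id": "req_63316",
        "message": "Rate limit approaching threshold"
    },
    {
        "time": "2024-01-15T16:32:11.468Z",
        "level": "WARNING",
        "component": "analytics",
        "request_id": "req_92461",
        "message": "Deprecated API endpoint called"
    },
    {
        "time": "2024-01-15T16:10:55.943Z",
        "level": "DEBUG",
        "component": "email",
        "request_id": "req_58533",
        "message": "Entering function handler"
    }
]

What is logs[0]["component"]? "notification"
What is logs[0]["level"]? "CRITICAL"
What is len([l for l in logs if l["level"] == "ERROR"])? 0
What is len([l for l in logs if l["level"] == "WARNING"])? 2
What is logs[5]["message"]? "Entering function handler"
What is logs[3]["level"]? "WARNING"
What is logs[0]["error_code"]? 494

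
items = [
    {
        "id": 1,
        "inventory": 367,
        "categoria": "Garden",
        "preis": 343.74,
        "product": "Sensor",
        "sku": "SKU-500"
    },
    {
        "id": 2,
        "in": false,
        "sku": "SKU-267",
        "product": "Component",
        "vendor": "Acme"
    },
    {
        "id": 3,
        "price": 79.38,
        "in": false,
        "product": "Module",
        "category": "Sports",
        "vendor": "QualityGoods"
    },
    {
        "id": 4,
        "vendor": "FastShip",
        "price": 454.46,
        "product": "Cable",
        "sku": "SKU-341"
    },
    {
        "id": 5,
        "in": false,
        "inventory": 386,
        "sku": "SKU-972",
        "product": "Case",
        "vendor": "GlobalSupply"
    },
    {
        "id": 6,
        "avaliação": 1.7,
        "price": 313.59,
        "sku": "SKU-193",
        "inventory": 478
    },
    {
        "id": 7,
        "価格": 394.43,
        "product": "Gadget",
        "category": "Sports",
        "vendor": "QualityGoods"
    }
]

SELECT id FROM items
[1, 2, 3, 4, 5, 6, 7]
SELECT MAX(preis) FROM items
343.74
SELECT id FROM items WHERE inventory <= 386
[1, 5]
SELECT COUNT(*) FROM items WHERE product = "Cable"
1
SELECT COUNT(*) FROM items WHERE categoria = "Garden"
1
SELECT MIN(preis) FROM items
343.74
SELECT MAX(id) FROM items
7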